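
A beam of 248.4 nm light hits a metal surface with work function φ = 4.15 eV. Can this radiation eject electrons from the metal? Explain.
Yes

For photoemission, the photon energy must exceed the work function.

Photon energy: E = hc/λ = 4.9913 eV
Work function: φ = 4.15 eV

Since E_photon (4.9913 eV) > φ (4.15 eV), photoemission WILL occur.
The threshold wavelength is λ₀ = hc/φ = 298.8 nm.
Since 248.4 nm < 298.8 nm, the light has sufficient energy.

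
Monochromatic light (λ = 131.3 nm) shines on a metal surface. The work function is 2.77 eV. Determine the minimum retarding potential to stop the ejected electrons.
6.6728 V

The stopping potential V_s satisfies: eV_s = KE_max

First, find KE_max using Einstein's equation:
E_photon = hc/λ = 9.4428 eV
KE_max = E_photon - φ = 9.4428 - 2.77 = 6.6728 eV

Since eV_s = KE_max:
V_s = KE_max/e = 6.6728 V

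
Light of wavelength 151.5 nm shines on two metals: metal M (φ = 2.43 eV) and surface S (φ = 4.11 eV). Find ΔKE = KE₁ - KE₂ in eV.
1.6800 eV

Using KE_max = hc/λ - φ for each metal:

Photon energy: E = hc/λ = 8.1838 eV

For metal M (φ₁ = 2.43 eV):
KE₁ = E - φ₁ = 8.1838 - 2.43 = 5.7538 eV

For surface S (φ₂ = 4.11 eV):
KE₂ = E - φ₂ = 8.1838 - 4.11 = 4.0738 eV

Difference:
ΔKE = KE₁ - KE₂ = 5.7538 - 4.0738 = 1.6800 eV

Note: The difference equals the difference in work functions: 4.11 - 2.43 = 1.68 eV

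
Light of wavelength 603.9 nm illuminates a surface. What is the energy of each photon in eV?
2.0531 eV

Using E = hf = hc/λ:

E = hc/λ = (6.626×10⁻³⁴ J·s)(3×10⁸ m/s) / (603.9×10⁻⁹ m)
E = 2.0531 eV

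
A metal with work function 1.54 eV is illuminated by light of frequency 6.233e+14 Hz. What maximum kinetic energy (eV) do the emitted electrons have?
1.0378 eV

Using Einstein's photoelectric equation: KE_max = hf - φ

First, calculate the photon energy:
E_photon = hf = (6.626×10⁻³⁴ J·s)(6.233e+14 Hz)
E_photon = 2.5778 eV

Then, the maximum kinetic energy:
KE_max = E_photon - φ = 2.5778 eV - 1.54 eV = 1.0378 eV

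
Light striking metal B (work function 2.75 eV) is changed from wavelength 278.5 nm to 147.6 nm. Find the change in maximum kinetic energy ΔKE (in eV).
3.9482 eV

Using Einstein's equation: KE_max = hc/λ - φ

For λ₁ = 278.5 nm:
KE₁ = hc/λ₁ - φ = 4.4519 - 2.75 = 1.7019 eV

For λ₂ = 147.6 nm:
KE₂ = hc/λ₂ - φ = 8.4000 - 2.75 = 5.6500 eV

Change in KE:
ΔKE = KE₂ - KE₁ = 5.6500 - 1.7019 = 3.9482 eV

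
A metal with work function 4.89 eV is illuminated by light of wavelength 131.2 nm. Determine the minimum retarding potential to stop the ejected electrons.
4.5600 V

The stopping potential V_s satisfies: eV_s = KE_max

First, find KE_max using Einstein's equation:
E_photon = hc/λ = 9.4500 eV
KE_max = E_photon - φ = 9.4500 - 4.89 = 4.5600 eV

Since eV_s = KE_max:
V_s = KE_max/e = 4.5600 V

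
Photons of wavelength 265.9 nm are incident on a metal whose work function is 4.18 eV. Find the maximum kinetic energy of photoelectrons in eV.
0.4828 eV

Using Einstein's photoelectric equation: KE_max = hf - φ = hc/λ - φ

First, calculate the photon energy:
E_photon = hc/λ = (6.626×10⁻³⁴ J·s)(3×10⁸ m/s) / (265.9×10⁻⁹ m)
E_photon = 4.6628 eV

Then, the maximum kinetic energy:
KE_max = E_photon - φ = 4.6628 eV - 4.18 eV = 0.4828 eV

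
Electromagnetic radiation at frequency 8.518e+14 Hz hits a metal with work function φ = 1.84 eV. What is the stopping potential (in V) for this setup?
1.6828 V

The stopping potential V_s satisfies: eV_s = KE_max

First, find KE_max using Einstein's equation:
E_photon = hf = (6.626×10⁻³⁴ J·s)(8.518e+14 Hz) = 3.5228 eV
KE_max = E_photon - φ = 3.5228 - 1.84 = 1.6828 eV

Since eV_s = KE_max:
V_s = KE_max/e = 1.6828 V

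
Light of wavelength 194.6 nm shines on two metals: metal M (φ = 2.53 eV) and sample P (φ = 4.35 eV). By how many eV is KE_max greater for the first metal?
1.8200 eV

Using KE_max = hc/λ - φ for each metal:

Photon energy: E = hc/λ = 6.3712 eV

For metal M (φ₁ = 2.53 eV):
KE₁ = E - φ₁ = 6.3712 - 2.53 = 3.8412 eV

For sample P (φ₂ = 4.35 eV):
KE₂ = E - φ₂ = 6.3712 - 4.35 = 2.0212 eV

Difference:
ΔKE = KE₁ - KE₂ = 3.8412 - 2.0212 = 1.8200 eV

Note: The difference equals the difference in work functions: 4.35 - 2.53 = 1.82 eV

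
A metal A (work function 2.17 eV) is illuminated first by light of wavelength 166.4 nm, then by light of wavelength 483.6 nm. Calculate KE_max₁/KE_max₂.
13.4111

Using Einstein's equation: KE_max = hc/λ - φ

For λ₁ = 166.4 nm:
E₁ = hc/λ₁ = 7.4510 eV
KE₁ = E₁ - φ = 7.4510 - 2.17 = 5.2810 eV

For λ₂ = 483.6 nm:
E₂ = hc/λ₂ = 2.5638 eV
KE₂ = E₂ - φ = 2.5638 - 2.17 = 0.3938 eV

Ratio: KE₁/KE₂ = 5.2810/0.3938 = 13.4111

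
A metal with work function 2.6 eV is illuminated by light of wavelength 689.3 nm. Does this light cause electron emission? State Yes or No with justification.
No

For photoemission, the photon energy must exceed the work function.

Photon energy: E = hc/λ = 1.7987 eV
Work function: φ = 2.6 eV

Since E_photon (1.7987 eV) < φ (2.6 eV), photoemission will NOT occur.
The threshold wavelength is λ₀ = hc/φ = 476.9 nm.
Since 689.3 nm > 476.9 nm, the photons lack sufficient energy.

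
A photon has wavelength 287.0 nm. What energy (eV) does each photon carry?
4.3200 eV

Using E = hf = hc/λ:

E = hc/λ = (6.626×10⁻³⁴ J·s)(3×10⁸ m/s) / (287.0×10⁻⁹ m)
E = 4.3200 eV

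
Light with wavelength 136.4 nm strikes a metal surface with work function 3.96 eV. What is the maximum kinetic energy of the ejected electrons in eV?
5.1298 eV

Using Einstein's photoelectric equation: KE_max = hf - φ = hc/λ - φ

First, calculate the photon energy:
E_photon = hc/λ = (6.626×10⁻³⁴ J·s)(3×10⁸ m/s) / (136.4×10⁻⁹ m)
E_photon = 9.0898 eV

Then, the maximum kinetic energy:
KE_max = E_photon - φ = 9.0898 eV - 3.96 eV = 5.1298 eV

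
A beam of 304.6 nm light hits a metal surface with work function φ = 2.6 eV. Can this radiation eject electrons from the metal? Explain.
Yes

For photoemission, the photon energy must exceed the work function.

Photon energy: E = hc/λ = 4.0704 eV
Work function: φ = 2.6 eV

Since E_photon (4.0704 eV) > φ (2.6 eV), photoemission WILL occur.
The threshold wavelength is λ₀ = hc/φ = 476.9 nm.
Since 304.6 nm < 476.9 nm, the light has sufficient energy.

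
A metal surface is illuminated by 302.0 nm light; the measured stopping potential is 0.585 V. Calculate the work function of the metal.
3.52 eV

The stopping potential gives the maximum kinetic energy: KE_max = eV_s = 0.585 eV

From Einstein's photoelectric equation: KE_max = hc/λ - φ
Rearranging: φ = hc/λ - KE_max

Calculate photon energy:
E_photon = hc/λ = (6.626×10⁻³⁴ J·s)(3×10⁸ m/s) / (302.0×10⁻⁹ m) = 4.1054 eV

Therefore:
φ = 4.1054 - 0.585 = 3.52 eV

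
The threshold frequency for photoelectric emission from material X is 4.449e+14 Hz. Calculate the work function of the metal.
1.84 eV

At the threshold frequency, photon energy equals work function:
φ = hf₀

Calculating:
φ = (6.626×10⁻³⁴ J·s)(4.449e+14 Hz)
φ = 1.84 eV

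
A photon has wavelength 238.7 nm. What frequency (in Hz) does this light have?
1.2559e+15 Hz

Using the wave equation: c = fλ

Solving for frequency:
f = c/λ = (3×10⁸ m/s) / (238.7×10⁻⁹ m)
f = 1.2559e+15 Hz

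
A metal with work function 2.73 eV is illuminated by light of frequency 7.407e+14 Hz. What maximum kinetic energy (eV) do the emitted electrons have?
0.3333 eV

Using Einstein's photoelectric equation: KE_max = hf - φ

First, calculate the photon energy:
E_photon = hf = (6.626×10⁻³⁴ J·s)(7.407e+14 Hz)
E_photon = 3.0633 eV

Then, the maximum kinetic energy:
KE_max = E_photon - φ = 3.0633 eV - 2.73 eV = 0.3333 eV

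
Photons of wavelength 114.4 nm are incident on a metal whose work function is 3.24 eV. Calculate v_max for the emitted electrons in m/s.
1.6348e+06 m/s

First, find the maximum kinetic energy:
E_photon = hc/λ = 10.8378 eV
KE_max = E_photon - φ = 10.8378 - 3.24 = 7.5978 eV

Convert to Joules: KE_max = 7.5978 × 1.602×10⁻¹⁹ J = 1.2173e-18 J

Then use KE = ½mv² to find velocity:
v = √(2·KE/m) = √(2 × 1.2173e-18 J / 9.109e-31 kg)
v = 1.6348e+06 m/s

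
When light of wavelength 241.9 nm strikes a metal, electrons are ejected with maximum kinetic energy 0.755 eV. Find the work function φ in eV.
4.37 eV

From Einstein's photoelectric equation: KE_max = hf - φ = hc/λ - φ

Rearranging for φ:
φ = hc/λ - KE_max

Calculate photon energy:
E_photon = hc/λ = 5.1254 eV

Therefore:
φ = 5.1254 - 0.755 = 4.37 eV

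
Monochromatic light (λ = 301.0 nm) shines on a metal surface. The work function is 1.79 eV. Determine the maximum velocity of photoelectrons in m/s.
9.0514e+05 m/s

First, find the maximum kinetic energy:
E_photon = hc/λ = 4.1191 eV
KE_max = E_photon - φ = 4.1191 - 1.79 = 2.3291 eV

Convert to Joules: KE_max = 2.3291 × 1.602×10⁻¹⁹ J = 3.7316e-19 J

Then use KE = ½mv² to find velocity:
v = √(2·KE/m) = √(2 × 3.7316e-19 J / 9.109e-31 kg)
v = 9.0514e+05 m/s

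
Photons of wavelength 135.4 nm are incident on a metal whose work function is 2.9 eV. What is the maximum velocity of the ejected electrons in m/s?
1.4836e+06 m/s

First, find the maximum kinetic energy:
E_photon = hc/λ = 9.1569 eV
KE_max = E_photon - φ = 9.1569 - 2.9 = 6.2569 eV

Convert to Joules: KE_max = 6.2569 × 1.602×10⁻¹⁹ J = 1.0025e-18 J

Then use KE = ½mv² to find velocity:
v = √(2·KE/m) = √(2 × 1.0025e-18 J / 9.109e-31 kg)
v = 1.4836e+06 m/s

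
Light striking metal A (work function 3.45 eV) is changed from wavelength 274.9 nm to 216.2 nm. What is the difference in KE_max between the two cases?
1.2245 eV

Using Einstein's equation: KE_max = hc/λ - φ

For λ₁ = 274.9 nm:
KE₁ = hc/λ₁ - φ = 4.5102 - 3.45 = 1.0602 eV

For λ₂ = 216.2 nm:
KE₂ = hc/λ₂ - φ = 5.7347 - 3.45 = 2.2847 eV

Change in KE:
ΔKE = KE₂ - KE₁ = 2.2847 - 1.0602 = 1.2245 eV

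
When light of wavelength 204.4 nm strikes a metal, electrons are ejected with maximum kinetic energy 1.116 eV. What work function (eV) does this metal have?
4.95 eV

From Einstein's photoelectric equation: KE_max = hf - φ = hc/λ - φ

Rearranging for φ:
φ = hc/λ - KE_max

Calculate photon energy:
E_photon = hc/λ = 6.0658 eV

Therefore:
φ = 6.0658 - 1.116 = 4.95 eV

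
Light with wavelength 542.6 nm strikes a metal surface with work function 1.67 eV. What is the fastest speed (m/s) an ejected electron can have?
4.6512e+05 m/s

First, find the maximum kinetic energy:
E_photon = hc/λ = 2.2850 eV
KE_max = E_photon - φ = 2.2850 - 1.67 = 0.6150 eV

Convert to Joules: KE_max = 0.6150 × 1.602×10⁻¹⁹ J = 9.8534e-20 J

Then use KE = ½mv² to find velocity:
v = √(2·KE/m) = √(2 × 9.8534e-20 J / 9.109e-31 kg)
v = 4.6512e+05 m/s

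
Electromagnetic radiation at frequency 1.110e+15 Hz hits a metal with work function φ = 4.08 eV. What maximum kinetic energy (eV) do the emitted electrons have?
0.5106 eV

Using Einstein's photoelectric equation: KE_max = hf - φ

First, calculate the photon energy:
E_photon = hf = (6.626×10⁻³⁴ J·s)(1.110e+15 Hz)
E_photon = 4.5906 eV

Then, the maximum kinetic energy:
KE_max = E_photon - φ = 4.5906 eV - 4.08 eV = 0.5106 eV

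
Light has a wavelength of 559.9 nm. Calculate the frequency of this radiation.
5.3544e+14 Hz

Using the wave equation: c = fλ

Solving for frequency:
f = c/λ = (3×10⁸ m/s) / (559.9×10⁻⁹ m)
f = 5.3544e+14 Hz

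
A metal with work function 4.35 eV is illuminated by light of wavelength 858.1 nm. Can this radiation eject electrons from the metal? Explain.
No

For photoemission, the photon energy must exceed the work function.

Photon energy: E = hc/λ = 1.4449 eV
Work function: φ = 4.35 eV

Since E_photon (1.4449 eV) < φ (4.35 eV), photoemission will NOT occur.
The threshold wavelength is λ₀ = hc/φ = 285.0 nm.
Since 858.1 nm > 285.0 nm, the photons lack sufficient energy.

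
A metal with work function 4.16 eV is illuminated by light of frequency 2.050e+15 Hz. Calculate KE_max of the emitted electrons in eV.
4.3181 eV

Using Einstein's photoelectric equation: KE_max = hf - φ

First, calculate the photon energy:
E_photon = hf = (6.626×10⁻³⁴ J·s)(2.050e+15 Hz)
E_photon = 8.4781 eV

Then, the maximum kinetic energy:
KE_max = E_photon - φ = 8.4781 eV - 4.16 eV = 4.3181 eV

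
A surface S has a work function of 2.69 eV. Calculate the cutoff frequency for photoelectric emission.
6.5044e+14 Hz

The threshold frequency is when the photon energy equals the work function:
hf₀ = φ

Solving for f₀:
f₀ = φ/h = (2.69 eV × 1.602×10⁻¹⁹ J/eV) / (6.626×10⁻³⁴ J·s)
f₀ = 6.5044e+14 Hz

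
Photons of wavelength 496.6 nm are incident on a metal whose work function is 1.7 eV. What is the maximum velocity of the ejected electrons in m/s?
5.2937e+05 m/s

First, find the maximum kinetic energy:
E_photon = hc/λ = 2.4967 eV
KE_max = E_photon - φ = 2.4967 - 1.7 = 0.7967 eV

Convert to Joules: KE_max = 0.7967 × 1.602×10⁻¹⁹ J = 1.2764e-19 J

Then use KE = ½mv² to find velocity:
v = √(2·KE/m) = √(2 × 1.2764e-19 J / 9.109e-31 kg)
v = 5.2937e+05 m/s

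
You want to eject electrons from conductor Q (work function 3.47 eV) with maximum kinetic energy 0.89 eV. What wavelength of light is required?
284.37 nm

From Einstein's equation: KE_max = hc/λ - φ

Rearranging for λ:
hc/λ = KE_max + φ
λ = hc/(KE_max + φ)

Required photon energy:
E_photon = KE_max + φ = 0.89 + 3.47 = 4.36 eV

Required wavelength:
λ = hc/E_photon = (6.626×10⁻³⁴)(3×10⁸) / (4.36 × 1.602×10⁻¹⁹)
λ = 284.37 nm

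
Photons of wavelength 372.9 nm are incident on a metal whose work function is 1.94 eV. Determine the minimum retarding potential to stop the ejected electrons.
1.3849 V

The stopping potential V_s satisfies: eV_s = KE_max

First, find KE_max using Einstein's equation:
E_photon = hc/λ = 3.3249 eV
KE_max = E_photon - φ = 3.3249 - 1.94 = 1.3849 eV

Since eV_s = KE_max:
V_s = KE_max/e = 1.3849 V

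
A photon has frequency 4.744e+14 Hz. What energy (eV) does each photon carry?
1.9620 eV

Using E = hf:

E = hf = (6.626×10⁻³⁴ J·s)(4.744e+14 Hz)
E = 1.9620 eV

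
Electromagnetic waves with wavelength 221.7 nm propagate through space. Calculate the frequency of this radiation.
1.3522e+15 Hz

Using the wave equation: c = fλ

Solving for frequency:
f = c/λ = (3×10⁸ m/s) / (221.7×10⁻⁹ m)
f = 1.3522e+15 Hz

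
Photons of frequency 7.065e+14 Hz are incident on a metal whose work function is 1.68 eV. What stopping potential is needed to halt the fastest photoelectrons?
1.2418 V

The stopping potential V_s satisfies: eV_s = KE_max

First, find KE_max using Einstein's equation:
E_photon = hf = (6.626×10⁻³⁴ J·s)(7.065e+14 Hz) = 2.9218 eV
KE_max = E_photon - φ = 2.9218 - 1.68 = 1.2418 eV

Since eV_s = KE_max:
V_s = KE_max/e = 1.2418 V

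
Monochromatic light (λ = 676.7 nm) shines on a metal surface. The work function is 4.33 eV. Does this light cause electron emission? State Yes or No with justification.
No

For photoemission, the photon energy must exceed the work function.

Photon energy: E = hc/λ = 1.8322 eV
Work function: φ = 4.33 eV

Since E_photon (1.8322 eV) < φ (4.33 eV), photoemission will NOT occur.
The threshold wavelength is λ₀ = hc/φ = 286.3 nm.
Since 676.7 nm > 286.3 nm, the photons lack sufficient energy.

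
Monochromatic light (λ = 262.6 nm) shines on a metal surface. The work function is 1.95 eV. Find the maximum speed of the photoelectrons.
9.8736e+05 m/s

First, find the maximum kinetic energy:
E_photon = hc/λ = 4.7214 eV
KE_max = E_photon - φ = 4.7214 - 1.95 = 2.7714 eV

Convert to Joules: KE_max = 2.7714 × 1.602×10⁻¹⁹ J = 4.4403e-19 J

Then use KE = ½mv² to find velocity:
v = √(2·KE/m) = √(2 × 4.4403e-19 J / 9.109e-31 kg)
v = 9.8736e+05 m/s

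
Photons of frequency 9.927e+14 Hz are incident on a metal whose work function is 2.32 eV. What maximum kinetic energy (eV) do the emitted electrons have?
1.7855 eV

Using Einstein's photoelectric equation: KE_max = hf - φ

First, calculate the photon energy:
E_photon = hf = (6.626×10⁻³⁴ J·s)(9.927e+14 Hz)
E_photon = 4.1055 eV

Then, the maximum kinetic energy:
KE_max = E_photon - φ = 4.1055 eV - 2.32 eV = 1.7855 eV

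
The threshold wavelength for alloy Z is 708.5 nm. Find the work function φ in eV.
1.75 eV

At the threshold wavelength, photon energy equals work function:
φ = hc/λ₀

Calculating:
φ = (6.626×10⁻³⁴ J·s)(3×10⁸ m/s) / (708.5×10⁻⁹ m)
φ = 1.75 eV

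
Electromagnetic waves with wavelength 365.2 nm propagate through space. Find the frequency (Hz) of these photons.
8.2090e+14 Hz

Using the wave equation: c = fλ

Solving for frequency:
f = c/λ = (3×10⁸ m/s) / (365.2×10⁻⁹ m)
f = 8.2090e+14 Hz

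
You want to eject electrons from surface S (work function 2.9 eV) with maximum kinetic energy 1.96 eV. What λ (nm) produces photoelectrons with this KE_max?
255.11 nm

From Einstein's equation: KE_max = hc/λ - φ

Rearranging for λ:
hc/λ = KE_max + φ
λ = hc/(KE_max + φ)

Required photon energy:
E_photon = KE_max + φ = 1.96 + 2.9 = 4.86 eV

Required wavelength:
λ = hc/E_photon = (6.626×10⁻³⁴)(3×10⁸) / (4.86 × 1.602×10⁻¹⁹)
λ = 255.11 nm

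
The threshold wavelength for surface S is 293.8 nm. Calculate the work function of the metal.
4.22 eV

At the threshold wavelength, photon energy equals work function:
φ = hc/λ₀

Calculating:
φ = (6.626×10⁻³⁴ J·s)(3×10⁸ m/s) / (293.8×10⁻⁹ m)
φ = 4.22 eV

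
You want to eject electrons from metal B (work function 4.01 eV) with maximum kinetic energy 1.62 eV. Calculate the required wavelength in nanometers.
220.22 nm

From Einstein's equation: KE_max = hc/λ - φ

Rearranging for λ:
hc/λ = KE_max + φ
λ = hc/(KE_max + φ)

Required photon energy:
E_photon = KE_max + φ = 1.62 + 4.01 = 5.63 eV

Required wavelength:
λ = hc/E_photon = (6.626×10⁻³⁴)(3×10⁸) / (5.63 × 1.602×10⁻¹⁹)
λ = 220.22 nm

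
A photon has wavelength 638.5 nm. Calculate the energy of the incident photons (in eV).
1.9418 eV

Using E = hf = hc/λ:

E = hc/λ = (6.626×10⁻³⁴ J·s)(3×10⁸ m/s) / (638.5×10⁻⁹ m)
E = 1.9418 eV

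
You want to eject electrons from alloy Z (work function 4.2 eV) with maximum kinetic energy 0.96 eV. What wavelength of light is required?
240.28 nm

From Einstein's equation: KE_max = hc/λ - φ

Rearranging for λ:
hc/λ = KE_max + φ
λ = hc/(KE_max + φ)

Required photon energy:
E_photon = KE_max + φ = 0.96 + 4.2 = 5.16 eV

Required wavelength:
λ = hc/E_photon = (6.626×10⁻³⁴)(3×10⁸) / (5.16 × 1.602×10⁻¹⁹)
λ = 240.28 nm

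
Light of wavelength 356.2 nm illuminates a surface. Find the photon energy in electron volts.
3.4807 eV

Using E = hf = hc/λ:

E = hc/λ = (6.626×10⁻³⁴ J·s)(3×10⁸ m/s) / (356.2×10⁻⁹ m)
E = 3.4807 eV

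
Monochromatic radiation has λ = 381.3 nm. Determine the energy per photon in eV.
3.2516 eV

Using E = hf = hc/λ:

E = hc/λ = (6.626×10⁻³⁴ J·s)(3×10⁸ m/s) / (381.3×10⁻⁹ m)
E = 3.2516 eV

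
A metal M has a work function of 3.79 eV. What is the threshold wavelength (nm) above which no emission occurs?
327.14 nm

The threshold wavelength is when the photon energy equals the work function:
hc/λ₀ = φ

Solving for λ₀:
λ₀ = hc/φ = (6.626×10⁻³⁴ J·s)(3×10⁸ m/s) / (3.79 eV × 1.602×10⁻¹⁹ J/eV)
λ₀ = 327.14 nm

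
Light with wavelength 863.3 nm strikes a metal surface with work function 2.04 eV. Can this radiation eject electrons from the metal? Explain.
No

For photoemission, the photon energy must exceed the work function.

Photon energy: E = hc/λ = 1.4362 eV
Work function: φ = 2.04 eV

Since E_photon (1.4362 eV) < φ (2.04 eV), photoemission will NOT occur.
The threshold wavelength is λ₀ = hc/φ = 607.8 nm.
Since 863.3 nm > 607.8 nm, the photons lack sufficient energy.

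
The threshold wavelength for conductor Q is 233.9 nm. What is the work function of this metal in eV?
5.30 eV

At the threshold wavelength, photon energy equals work function:
φ = hc/λ₀

Calculating:
φ = (6.626×10⁻³⁴ J·s)(3×10⁸ m/s) / (233.9×10⁻⁹ m)
φ = 5.30 eV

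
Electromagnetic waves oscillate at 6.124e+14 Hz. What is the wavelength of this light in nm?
489.54 nm

Using the wave equation: c = fλ

Solving for wavelength:
λ = c/f = (3×10⁸ m/s) / (6.124e+14 Hz)
λ = 489.54 nm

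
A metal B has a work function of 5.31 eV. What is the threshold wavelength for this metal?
233.49 nm

The threshold wavelength is when the photon energy equals the work function:
hc/λ₀ = φ

Solving for λ₀:
λ₀ = hc/φ = (6.626×10⁻³⁴ J·s)(3×10⁸ m/s) / (5.31 eV × 1.602×10⁻¹⁹ J/eV)
λ₀ = 233.49 nm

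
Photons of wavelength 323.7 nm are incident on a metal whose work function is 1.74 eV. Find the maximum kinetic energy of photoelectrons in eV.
2.0902 eV

Using Einstein's photoelectric equation: KE_max = hf - φ = hc/λ - φ

First, calculate the photon energy:
E_photon = hc/λ = (6.626×10⁻³⁴ J·s)(3×10⁸ m/s) / (323.7×10⁻⁹ m)
E_photon = 3.8302 eV

Then, the maximum kinetic energy:
KE_max = E_photon - φ = 3.8302 eV - 1.74 eV = 2.0902 eV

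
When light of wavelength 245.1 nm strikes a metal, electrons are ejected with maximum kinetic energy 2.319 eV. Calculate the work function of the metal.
2.74 eV

From Einstein's photoelectric equation: KE_max = hf - φ = hc/λ - φ

Rearranging for φ:
φ = hc/λ - KE_max

Calculate photon energy:
E_photon = hc/λ = 5.0585 eV

Therefore:
φ = 5.0585 - 2.319 = 2.74 eV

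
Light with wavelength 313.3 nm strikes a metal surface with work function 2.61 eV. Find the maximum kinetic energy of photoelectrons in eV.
1.3474 eV

Using Einstein's photoelectric equation: KE_max = hf - φ = hc/λ - φ

First, calculate the photon energy:
E_photon = hc/λ = (6.626×10⁻³⁴ J·s)(3×10⁸ m/s) / (313.3×10⁻⁹ m)
E_photon = 3.9574 eV

Then, the maximum kinetic energy:
KE_max = E_photon - φ = 3.9574 eV - 2.61 eV = 1.3474 eV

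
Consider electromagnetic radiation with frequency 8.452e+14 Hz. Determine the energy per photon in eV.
3.4955 eV

Using E = hf:

E = hf = (6.626×10⁻³⁴ J·s)(8.452e+14 Hz)
E = 3.4955 eV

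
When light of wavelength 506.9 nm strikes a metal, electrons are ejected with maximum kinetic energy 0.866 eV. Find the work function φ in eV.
1.58 eV

From Einstein's photoelectric equation: KE_max = hf - φ = hc/λ - φ

Rearranging for φ:
φ = hc/λ - KE_max

Calculate photon energy:
E_photon = hc/λ = 2.4459 eV

Therefore:
φ = 2.4459 - 0.866 = 1.58 eV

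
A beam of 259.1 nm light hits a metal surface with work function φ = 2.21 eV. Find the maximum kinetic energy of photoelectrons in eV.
2.5752 eV

Using Einstein's photoelectric equation: KE_max = hf - φ = hc/λ - φ

First, calculate the photon energy:
E_photon = hc/λ = (6.626×10⁻³⁴ J·s)(3×10⁸ m/s) / (259.1×10⁻⁹ m)
E_photon = 4.7852 eV

Then, the maximum kinetic energy:
KE_max = E_photon - φ = 4.7852 eV - 2.21 eV = 2.5752 eV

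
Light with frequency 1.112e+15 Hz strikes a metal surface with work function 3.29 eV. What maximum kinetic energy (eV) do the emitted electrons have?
1.3089 eV

Using Einstein's photoelectric equation: KE_max = hf - φ

First, calculate the photon energy:
E_photon = hf = (6.626×10⁻³⁴ J·s)(1.112e+15 Hz)
E_photon = 4.5989 eV

Then, the maximum kinetic energy:
KE_max = E_photon - φ = 4.5989 eV - 3.29 eV = 1.3089 eV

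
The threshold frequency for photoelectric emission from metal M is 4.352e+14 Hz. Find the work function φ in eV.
1.80 eV

At the threshold frequency, photon energy equals work function:
φ = hf₀

Calculating:
φ = (6.626×10⁻³⁴ J·s)(4.352e+14 Hz)
φ = 1.80 eV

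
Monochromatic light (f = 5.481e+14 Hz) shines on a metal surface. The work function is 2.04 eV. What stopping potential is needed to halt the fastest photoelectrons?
0.2268 V

The stopping potential V_s satisfies: eV_s = KE_max

First, find KE_max using Einstein's equation:
E_photon = hf = (6.626×10⁻³⁴ J·s)(5.481e+14 Hz) = 2.2668 eV
KE_max = E_photon - φ = 2.2668 - 2.04 = 0.2268 eV

Since eV_s = KE_max:
V_s = KE_max/e = 0.2268 V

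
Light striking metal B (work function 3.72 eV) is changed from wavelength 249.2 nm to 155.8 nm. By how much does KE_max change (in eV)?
2.9826 eV

Using Einstein's equation: KE_max = hc/λ - φ

For λ₁ = 249.2 nm:
KE₁ = hc/λ₁ - φ = 4.9753 - 3.72 = 1.2553 eV

For λ₂ = 155.8 nm:
KE₂ = hc/λ₂ - φ = 7.9579 - 3.72 = 4.2379 eV

Change in KE:
ΔKE = KE₂ - KE₁ = 4.2379 - 1.2553 = 2.9826 eV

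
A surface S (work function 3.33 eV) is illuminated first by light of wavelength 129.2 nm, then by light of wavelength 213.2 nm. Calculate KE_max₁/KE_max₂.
2.5213

Using Einstein's equation: KE_max = hc/λ - φ

For λ₁ = 129.2 nm:
E₁ = hc/λ₁ = 9.5963 eV
KE₁ = E₁ - φ = 9.5963 - 3.33 = 6.2663 eV

For λ₂ = 213.2 nm:
E₂ = hc/λ₂ = 5.8154 eV
KE₂ = E₂ - φ = 5.8154 - 3.33 = 2.4854 eV

Ratio: KE₁/KE₂ = 6.2663/2.4854 = 2.5213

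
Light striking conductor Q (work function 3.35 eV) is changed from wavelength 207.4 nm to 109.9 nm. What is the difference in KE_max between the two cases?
5.3035 eV

Using Einstein's equation: KE_max = hc/λ - φ

For λ₁ = 207.4 nm:
KE₁ = hc/λ₁ - φ = 5.9780 - 3.35 = 2.6280 eV

For λ₂ = 109.9 nm:
KE₂ = hc/λ₂ - φ = 11.2815 - 3.35 = 7.9315 eV

Change in KE:
ΔKE = KE₂ - KE₁ = 7.9315 - 2.6280 = 5.3035 eV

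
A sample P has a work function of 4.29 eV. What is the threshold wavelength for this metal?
289.01 nm

The threshold wavelength is when the photon energy equals the work function:
hc/λ₀ = φ

Solving for λ₀:
λ₀ = hc/φ = (6.626×10⁻³⁴ J·s)(3×10⁸ m/s) / (4.29 eV × 1.602×10⁻¹⁹ J/eV)
λ₀ = 289.01 nm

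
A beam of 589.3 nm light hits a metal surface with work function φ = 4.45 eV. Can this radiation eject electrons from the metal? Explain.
No

For photoemission, the photon energy must exceed the work function.

Photon energy: E = hc/λ = 2.1039 eV
Work function: φ = 4.45 eV

Since E_photon (2.1039 eV) < φ (4.45 eV), photoemission will NOT occur.
The threshold wavelength is λ₀ = hc/φ = 278.6 nm.
Since 589.3 nm > 278.6 nm, the photons lack sufficient energy.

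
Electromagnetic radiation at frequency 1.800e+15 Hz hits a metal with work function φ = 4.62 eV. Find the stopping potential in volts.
2.8242 V

The stopping potential V_s satisfies: eV_s = KE_max

First, find KE_max using Einstein's equation:
E_photon = hf = (6.626×10⁻³⁴ J·s)(1.800e+15 Hz) = 7.4442 eV
KE_max = E_photon - φ = 7.4442 - 4.62 = 2.8242 eV

Since eV_s = KE_max:
V_s = KE_max/e = 2.8242 V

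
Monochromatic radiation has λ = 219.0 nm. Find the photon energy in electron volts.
5.6614 eV

Using E = hf = hc/λ:

E = hc/λ = (6.626×10⁻³⁴ J·s)(3×10⁸ m/s) / (219.0×10⁻⁹ m)
E = 5.6614 eV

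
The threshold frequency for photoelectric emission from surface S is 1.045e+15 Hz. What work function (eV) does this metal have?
4.32 eV

At the threshold frequency, photon energy equals work function:
φ = hf₀

Calculating:
φ = (6.626×10⁻³⁴ J·s)(1.045e+15 Hz)
φ = 4.32 eV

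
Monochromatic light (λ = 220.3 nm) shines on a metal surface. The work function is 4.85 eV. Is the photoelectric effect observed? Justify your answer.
Yes

For photoemission, the photon energy must exceed the work function.

Photon energy: E = hc/λ = 5.6280 eV
Work function: φ = 4.85 eV

Since E_photon (5.6280 eV) > φ (4.85 eV), photoemission WILL occur.
The threshold wavelength is λ₀ = hc/φ = 255.6 nm.
Since 220.3 nm < 255.6 nm, the light has sufficient energy.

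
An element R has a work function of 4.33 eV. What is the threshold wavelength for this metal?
286.34 nm

The threshold wavelength is when the photon energy equals the work function:
hc/λ₀ = φ

Solving for λ₀:
λ₀ = hc/φ = (6.626×10⁻³⁴ J·s)(3×10⁸ m/s) / (4.33 eV × 1.602×10⁻¹⁹ J/eV)
λ₀ = 286.34 nm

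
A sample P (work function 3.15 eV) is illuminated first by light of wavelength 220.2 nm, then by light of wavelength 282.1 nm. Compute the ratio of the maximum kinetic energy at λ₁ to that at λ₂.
1.9923

Using Einstein's equation: KE_max = hc/λ - φ

For λ₁ = 220.2 nm:
E₁ = hc/λ₁ = 5.6305 eV
KE₁ = E₁ - φ = 5.6305 - 3.15 = 2.4805 eV

For λ₂ = 282.1 nm:
E₂ = hc/λ₂ = 4.3950 eV
KE₂ = E₂ - φ = 4.3950 - 3.15 = 1.2450 eV

Ratio: KE₁/KE₂ = 2.4805/1.2450 = 1.9923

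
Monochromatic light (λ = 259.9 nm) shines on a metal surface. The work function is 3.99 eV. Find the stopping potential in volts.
0.7805 V

The stopping potential V_s satisfies: eV_s = KE_max

First, find KE_max using Einstein's equation:
E_photon = hc/λ = 4.7705 eV
KE_max = E_photon - φ = 4.7705 - 3.99 = 0.7805 eV

Since eV_s = KE_max:
V_s = KE_max/e = 0.7805 V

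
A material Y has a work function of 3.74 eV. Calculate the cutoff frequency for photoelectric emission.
9.0433e+14 Hz

The threshold frequency is when the photon energy equals the work function:
hf₀ = φ

Solving for f₀:
f₀ = φ/h = (3.74 eV × 1.602×10⁻¹⁹ J/eV) / (6.626×10⁻³⁴ J·s)
f₀ = 9.0433e+14 Hz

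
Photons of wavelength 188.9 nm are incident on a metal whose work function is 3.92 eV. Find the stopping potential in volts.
2.6435 V

The stopping potential V_s satisfies: eV_s = KE_max

First, find KE_max using Einstein's equation:
E_photon = hc/λ = 6.5635 eV
KE_max = E_photon - φ = 6.5635 - 3.92 = 2.6435 eV

Since eV_s = KE_max:
V_s = KE_max/e = 2.6435 V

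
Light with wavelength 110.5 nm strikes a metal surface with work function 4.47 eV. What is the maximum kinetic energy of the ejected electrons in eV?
6.7503 eV

Using Einstein's photoelectric equation: KE_max = hf - φ = hc/λ - φ

First, calculate the photon energy:
E_photon = hc/λ = (6.626×10⁻³⁴ J·s)(3×10⁸ m/s) / (110.5×10⁻⁹ m)
E_photon = 11.2203 eV

Then, the maximum kinetic energy:
KE_max = E_photon - φ = 11.2203 eV - 4.47 eV = 6.7503 eV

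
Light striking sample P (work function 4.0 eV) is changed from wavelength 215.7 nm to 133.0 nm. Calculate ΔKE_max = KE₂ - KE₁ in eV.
3.5741 eV

Using Einstein's equation: KE_max = hc/λ - φ

For λ₁ = 215.7 nm:
KE₁ = hc/λ₁ - φ = 5.7480 - 4.0 = 1.7480 eV

For λ₂ = 133.0 nm:
KE₂ = hc/λ₂ - φ = 9.3221 - 4.0 = 5.3221 eV

Change in KE:
ΔKE = KE₂ - KE₁ = 5.3221 - 1.7480 = 3.5741 eV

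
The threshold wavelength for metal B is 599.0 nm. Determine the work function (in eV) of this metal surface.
2.07 eV

At the threshold wavelength, photon energy equals work function:
φ = hc/λ₀

Calculating:
φ = (6.626×10⁻³⁴ J·s)(3×10⁸ m/s) / (599.0×10⁻⁹ m)
φ = 2.07 eV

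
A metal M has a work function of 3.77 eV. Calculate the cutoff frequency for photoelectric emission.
9.1158e+14 Hz

The threshold frequency is when the photon energy equals the work function:
hf₀ = φ

Solving for f₀:
f₀ = φ/h = (3.77 eV × 1.602×10⁻¹⁹ J/eV) / (6.626×10⁻³⁴ J·s)
f₀ = 9.1158e+14 Hz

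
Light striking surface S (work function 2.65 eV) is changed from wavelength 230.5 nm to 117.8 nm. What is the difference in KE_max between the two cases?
5.1461 eV

Using Einstein's equation: KE_max = hc/λ - φ

For λ₁ = 230.5 nm:
KE₁ = hc/λ₁ - φ = 5.3789 - 2.65 = 2.7289 eV

For λ₂ = 117.8 nm:
KE₂ = hc/λ₂ - φ = 10.5250 - 2.65 = 7.8750 eV

Change in KE:
ΔKE = KE₂ - KE₁ = 7.8750 - 2.7289 = 5.1461 eV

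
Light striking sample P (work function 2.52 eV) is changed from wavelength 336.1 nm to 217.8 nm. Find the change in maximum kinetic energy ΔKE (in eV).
2.0037 eV

Using Einstein's equation: KE_max = hc/λ - φ

For λ₁ = 336.1 nm:
KE₁ = hc/λ₁ - φ = 3.6889 - 2.52 = 1.1689 eV

For λ₂ = 217.8 nm:
KE₂ = hc/λ₂ - φ = 5.6926 - 2.52 = 3.1726 eV

Change in KE:
ΔKE = KE₂ - KE₁ = 3.1726 - 1.1689 = 2.0037 eV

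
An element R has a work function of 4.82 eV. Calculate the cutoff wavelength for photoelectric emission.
257.23 nm

The threshold wavelength is when the photon energy equals the work function:
hc/λ₀ = φ

Solving for λ₀:
λ₀ = hc/φ = (6.626×10⁻³⁴ J·s)(3×10⁸ m/s) / (4.82 eV × 1.602×10⁻¹⁹ J/eV)
λ₀ = 257.23 nm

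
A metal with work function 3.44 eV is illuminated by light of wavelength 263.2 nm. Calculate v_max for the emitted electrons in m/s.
6.6856e+05 m/s

First, find the maximum kinetic energy:
E_photon = hc/λ = 4.7106 eV
KE_max = E_photon - φ = 4.7106 - 3.44 = 1.2706 eV

Convert to Joules: KE_max = 1.2706 × 1.602×10⁻¹⁹ J = 2.0358e-19 J

Then use KE = ½mv² to find velocity:
v = √(2·KE/m) = √(2 × 2.0358e-19 J / 9.109e-31 kg)
v = 6.6856e+05 m/s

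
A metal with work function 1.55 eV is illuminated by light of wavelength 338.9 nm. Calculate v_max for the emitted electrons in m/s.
8.6120e+05 m/s

First, find the maximum kinetic energy:
E_photon = hc/λ = 3.6584 eV
KE_max = E_photon - φ = 3.6584 - 1.55 = 2.1084 eV

Convert to Joules: KE_max = 2.1084 × 1.602×10⁻¹⁹ J = 3.3781e-19 J

Then use KE = ½mv² to find velocity:
v = √(2·KE/m) = √(2 × 3.3781e-19 J / 9.109e-31 kg)
v = 8.6120e+05 m/s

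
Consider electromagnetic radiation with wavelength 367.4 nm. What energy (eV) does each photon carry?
3.3746 eV

Using E = hf = hc/λ:

E = hc/λ = (6.626×10⁻³⁴ J·s)(3×10⁸ m/s) / (367.4×10⁻⁹ m)
E = 3.3746 eV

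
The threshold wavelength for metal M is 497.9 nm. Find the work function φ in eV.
2.49 eV

At the threshold wavelength, photon energy equals work function:
φ = hc/λ₀

Calculating:
φ = (6.626×10⁻³⁴ J·s)(3×10⁸ m/s) / (497.9×10⁻⁹ m)
φ = 2.49 eV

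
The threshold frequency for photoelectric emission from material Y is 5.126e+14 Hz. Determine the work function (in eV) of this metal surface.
2.12 eV

At the threshold frequency, photon energy equals work function:
φ = hf₀

Calculating:
φ = (6.626×10⁻³⁴ J·s)(5.126e+14 Hz)
φ = 2.12 eV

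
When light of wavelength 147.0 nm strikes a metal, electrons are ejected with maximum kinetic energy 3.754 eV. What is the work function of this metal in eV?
4.68 eV

From Einstein's photoelectric equation: KE_max = hf - φ = hc/λ - φ

Rearranging for φ:
φ = hc/λ - KE_max

Calculate photon energy:
E_photon = hc/λ = 8.4343 eV

Therefore:
φ = 8.4343 - 3.754 = 4.68 eV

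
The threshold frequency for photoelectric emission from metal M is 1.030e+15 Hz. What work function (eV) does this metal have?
4.26 eV

At the threshold frequency, photon energy equals work function:
φ = hf₀

Calculating:
φ = (6.626×10⁻³⁴ J·s)(1.030e+15 Hz)
φ = 4.26 eV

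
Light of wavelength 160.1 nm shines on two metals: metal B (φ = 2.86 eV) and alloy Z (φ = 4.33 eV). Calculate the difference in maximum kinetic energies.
1.4700 eV

Using KE_max = hc/λ - φ for each metal:

Photon energy: E = hc/λ = 7.7442 eV

For metal B (φ₁ = 2.86 eV):
KE₁ = E - φ₁ = 7.7442 - 2.86 = 4.8842 eV

For alloy Z (φ₂ = 4.33 eV):
KE₂ = E - φ₂ = 7.7442 - 4.33 = 3.4142 eV

Difference:
ΔKE = KE₁ - KE₂ = 4.8842 - 3.4142 = 1.4700 eV

Note: The difference equals the difference in work functions: 4.33 - 2.86 = 1.47 eV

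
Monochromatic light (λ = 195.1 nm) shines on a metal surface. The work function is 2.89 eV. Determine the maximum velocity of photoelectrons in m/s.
1.1040e+06 m/s

First, find the maximum kinetic energy:
E_photon = hc/λ = 6.3549 eV
KE_max = E_photon - φ = 6.3549 - 2.89 = 3.4649 eV

Convert to Joules: KE_max = 3.4649 × 1.602×10⁻¹⁹ J = 5.5514e-19 J

Then use KE = ½mv² to find velocity:
v = √(2·KE/m) = √(2 × 5.5514e-19 J / 9.109e-31 kg)
v = 1.1040e+06 m/s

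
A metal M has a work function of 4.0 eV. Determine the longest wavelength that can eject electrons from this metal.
309.96 nm

The threshold wavelength is when the photon energy equals the work function:
hc/λ₀ = φ

Solving for λ₀:
λ₀ = hc/φ = (6.626×10⁻³⁴ J·s)(3×10⁸ m/s) / (4.0 eV × 1.602×10⁻¹⁹ J/eV)
λ₀ = 309.96 nm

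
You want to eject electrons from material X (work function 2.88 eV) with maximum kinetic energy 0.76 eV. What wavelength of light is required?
340.62 nm

From Einstein's equation: KE_max = hc/λ - φ

Rearranging for λ:
hc/λ = KE_max + φ
λ = hc/(KE_max + φ)

Required photon energy:
E_photon = KE_max + φ = 0.76 + 2.88 = 3.64 eV

Required wavelength:
λ = hc/E_photon = (6.626×10⁻³⁴)(3×10⁸) / (3.64 × 1.602×10⁻¹⁹)
λ = 340.62 nm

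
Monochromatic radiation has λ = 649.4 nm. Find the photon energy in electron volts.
1.9092 eV

Using E = hf = hc/λ:

E = hc/λ = (6.626×10⁻³⁴ J·s)(3×10⁸ m/s) / (649.4×10⁻⁹ m)
E = 1.9092 eV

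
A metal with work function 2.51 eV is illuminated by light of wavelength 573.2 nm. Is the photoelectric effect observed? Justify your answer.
No

For photoemission, the photon energy must exceed the work function.

Photon energy: E = hc/λ = 2.1630 eV
Work function: φ = 2.51 eV

Since E_photon (2.1630 eV) < φ (2.51 eV), photoemission will NOT occur.
The threshold wavelength is λ₀ = hc/φ = 494.0 nm.
Since 573.2 nm > 494.0 nm, the photons lack sufficient energy.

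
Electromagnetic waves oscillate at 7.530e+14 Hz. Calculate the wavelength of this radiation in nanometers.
398.13 nm

Using the wave equation: c = fλ

Solving for wavelength:
λ = c/f = (3×10⁸ m/s) / (7.530e+14 Hz)
λ = 398.13 nm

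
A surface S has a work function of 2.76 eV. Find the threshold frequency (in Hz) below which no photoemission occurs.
6.6737e+14 Hz

The threshold frequency is when the photon energy equals the work function:
hf₀ = φ

Solving for f₀:
f₀ = φ/h = (2.76 eV × 1.602×10⁻¹⁹ J/eV) / (6.626×10⁻³⁴ J·s)
f₀ = 6.6737e+14 Hz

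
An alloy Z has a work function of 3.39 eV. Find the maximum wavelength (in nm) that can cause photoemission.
365.74 nm

The threshold wavelength is when the photon energy equals the work function:
hc/λ₀ = φ

Solving for λ₀:
λ₀ = hc/φ = (6.626×10⁻³⁴ J·s)(3×10⁸ m/s) / (3.39 eV × 1.602×10⁻¹⁹ J/eV)
λ₀ = 365.74 nm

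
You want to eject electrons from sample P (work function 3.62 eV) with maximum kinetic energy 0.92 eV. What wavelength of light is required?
273.09 nm

From Einstein's equation: KE_max = hc/λ - φ

Rearranging for λ:
hc/λ = KE_max + φ
λ = hc/(KE_max + φ)

Required photon energy:
E_photon = KE_max + φ = 0.92 + 3.62 = 4.54 eV

Required wavelength:
λ = hc/E_photon = (6.626×10⁻³⁴)(3×10⁸) / (4.54 × 1.602×10⁻¹⁹)
λ = 273.09 nm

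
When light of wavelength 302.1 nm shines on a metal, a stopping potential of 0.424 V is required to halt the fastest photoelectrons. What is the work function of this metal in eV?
3.68 eV

The stopping potential gives the maximum kinetic energy: KE_max = eV_s = 0.424 eV

From Einstein's photoelectric equation: KE_max = hc/λ - φ
Rearranging: φ = hc/λ - KE_max

Calculate photon energy:
E_photon = hc/λ = (6.626×10⁻³⁴ J·s)(3×10⁸ m/s) / (302.1×10⁻⁹ m) = 4.1041 eV

Therefore:
φ = 4.1041 - 0.424 = 3.68 eV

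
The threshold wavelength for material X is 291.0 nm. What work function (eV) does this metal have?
4.26 eV

At the threshold wavelength, photon energy equals work function:
φ = hc/λ₀

Calculating:
φ = (6.626×10⁻³⁴ J·s)(3×10⁸ m/s) / (291.0×10⁻⁹ m)
φ = 4.26 eV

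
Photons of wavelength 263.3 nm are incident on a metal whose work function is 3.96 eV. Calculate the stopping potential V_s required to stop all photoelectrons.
0.7489 V

The stopping potential V_s satisfies: eV_s = KE_max

First, find KE_max using Einstein's equation:
E_photon = hc/λ = 4.7089 eV
KE_max = E_photon - φ = 4.7089 - 3.96 = 0.7489 eV

Since eV_s = KE_max:
V_s = KE_max/e = 0.7489 V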